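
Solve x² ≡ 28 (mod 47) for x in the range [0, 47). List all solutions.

13, 34

Since 47 ≡ 3 (mod 4), a square root of 28 is 28^((47+1)/4) = 28^12 mod 47.
Repeated squaring: 28^2≡32, 28^4≡37, 28^8≡6 (mod 47).
28^12 = 28^(8+4) ≡ 34 (mod 47).
Check: 34² = 1156 ≡ 28 (mod 47). The two roots are 13 and 34.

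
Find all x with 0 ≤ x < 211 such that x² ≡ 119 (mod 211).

69, 142

Since 211 ≡ 3 (mod 4), a square root of 119 is 119^((211+1)/4) = 119^53 mod 211.
Repeated squaring: 119^2≡24, 119^4≡154, 119^8≡84, 119^16≡93, 119^32≡209 (mod 211).
119^53 = 119^(32+16+4+1) ≡ 69 (mod 211).
Check: 69² = 4761 ≡ 119 (mod 211). The two roots are 69 and 142.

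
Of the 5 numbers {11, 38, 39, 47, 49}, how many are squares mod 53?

(11/53) = +1 → QR.
(38/53) = +1 → QR.
(39/53) = -1 → non-residue.
(47/53) = +1 → QR.
(49/53) = +1 → QR.
Total quadratic residues among the 5: 4.

4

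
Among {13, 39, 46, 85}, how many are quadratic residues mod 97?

1

(13/97) = -1 → non-residue.
(39/97) = -1 → non-residue.
(46/97) = -1 → non-residue.
(85/97) = +1 → QR.
Total quadratic residues among the 4: 1.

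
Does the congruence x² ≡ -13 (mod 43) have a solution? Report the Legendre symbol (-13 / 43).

-1

First reduce: -13 ≡ 30 (mod 43).
Pull out 2: since 43 ≡ 3 (mod 8), (2/43) = -1.
Reciprocity: 15 ≡ 3 and 43 ≡ 3 (mod 4), so (15/43) = −(43/15).
Reduce top mod 15: now compute (13/15).
Reciprocity: 13 ≡ 1 and 15 ≡ 3 (mod 4), so (13/15) = +(15/13).
Reduce top mod 13: now compute (2/13).
Pull out 2: since 13 ≡ 5 (mod 8), (2/13) = -1.
Reached (1/13) = 1. Collecting the sign flips along the way, the symbol is -1.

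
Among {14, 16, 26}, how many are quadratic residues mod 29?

1

(14/29) = -1 → non-residue.
(16/29) = +1 → QR.
(26/29) = -1 → non-residue.
Total quadratic residues among the 3: 1.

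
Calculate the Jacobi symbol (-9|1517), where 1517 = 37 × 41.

First reduce: -9 ≡ 1508 (mod 1517).
Pull out 2^2: since 1517 ≡ 5 (mod 8), (2/1517) = -1, so (2/1517)^2 = +1.
Reciprocity: 377 ≡ 1 and 1517 ≡ 1 (mod 4), so (377/1517) = +(1517/377).
Reduce top mod 377: now compute (9/377).
Reciprocity: 9 ≡ 1 and 377 ≡ 1 (mod 4), so (9/377) = +(377/9).
Reduce top mod 9: now compute (8/9).
Pull out 2^3: since 9 ≡ 1 (mod 8), (2/9) = +1, so (2/9)^3 = +1.
Reached (1/9) = 1. Collecting the sign flips along the way, the symbol is +1.

1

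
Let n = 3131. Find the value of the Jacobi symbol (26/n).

Pull out 2: since 3131 ≡ 3 (mod 8), (2/3131) = -1.
Reciprocity: 13 ≡ 1 and 3131 ≡ 3 (mod 4), so (13/3131) = +(3131/13).
Reduce top mod 13: now compute (11/13).
Reciprocity: 11 ≡ 3 and 13 ≡ 1 (mod 4), so (11/13) = +(13/11).
Reduce top mod 11: now compute (2/11).
Pull out 2: since 11 ≡ 3 (mod 8), (2/11) = -1.
Reached (1/11) = 1. Collecting the sign flips along the way, the symbol is +1.

1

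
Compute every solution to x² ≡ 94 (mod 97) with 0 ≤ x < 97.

97 ≡ 1 (mod 4), so we find a root by search.
Trying successive values, 26² = 676 ≡ 94 (mod 97). The other root is 97 − 26 = 71.

26, 71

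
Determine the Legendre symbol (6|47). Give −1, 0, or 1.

1

Euler's criterion: (6/47) ≡ 6^23 (mod 47).
6^2 ≡ 36 (mod 47)
6^4 ≡ 27 (mod 47)
6^8 ≡ 24 (mod 47)
6^16 ≡ 12 (mod 47)
6^23 = 6^(16+4+2+1) ≡ 1 (mod 47).
Result is 1, so (6/47) = 1.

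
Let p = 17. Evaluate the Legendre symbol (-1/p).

1

Euler's criterion: (-1/17) ≡ 16^8 (mod 17).
16^2 ≡ 1 (mod 17)
16^4 ≡ 1 (mod 17)
16^8 ≡ 1 (mod 17)
16^8 = 16^(8) ≡ 1 (mod 17).
Result is 1, so (-1/17) = 1.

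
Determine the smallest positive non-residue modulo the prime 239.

(2/239) = +1, so 2 is a residue.
(3/239) = +1, so 3 is a residue.
(4/239) = +1, so 4 is a residue.
(5/239) = +1, so 5 is a residue.
(6/239) = +1, so 6 is a residue.
(7/239) = −1, so 7 is the smallest positive non-residue mod 239.

7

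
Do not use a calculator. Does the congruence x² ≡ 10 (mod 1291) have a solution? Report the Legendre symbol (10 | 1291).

-1

Pull out 2: since 1291 ≡ 3 (mod 8), (2/1291) = -1.
Reciprocity: 5 ≡ 1 and 1291 ≡ 3 (mod 4), so (5/1291) = +(1291/5).
Reduce top mod 5: now compute (1/5).
Reached (1/5) = 1. Collecting the sign flips along the way, the symbol is -1.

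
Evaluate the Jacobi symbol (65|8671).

0

Reciprocity: 65 ≡ 1 and 8671 ≡ 3 (mod 4), so (65/8671) = +(8671/65).
Reduce top mod 65: now compute (26/65).
Pull out 2: since 65 ≡ 1 (mod 8), (2/65) = +1.
Reciprocity: 13 ≡ 1 and 65 ≡ 1 (mod 4), so (13/65) = +(65/13).
Reduce top mod 13: now compute (0/13).
Top reduces to 0: gcd > 1, so the symbol is 0.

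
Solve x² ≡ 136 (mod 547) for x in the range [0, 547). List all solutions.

Since 547 ≡ 3 (mod 4), a square root of 136 is 136^((547+1)/4) = 136^137 mod 547.
Repeated squaring: 136^2≡445, 136^4≡11, 136^8≡121, 136^16≡419, 136^32≡521, 136^64≡129, 136^128≡231 (mod 547).
136^137 = 136^(128+8+1) ≡ 233 (mod 547).
Check: 233² = 54289 ≡ 136 (mod 547). The two roots are 233 and 314.

233, 314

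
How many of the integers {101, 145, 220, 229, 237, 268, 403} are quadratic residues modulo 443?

5

(101/443) = -1 → non-residue.
(145/443) = +1 → QR.
(220/443) = +1 → QR.
(229/443) = +1 → QR.
(237/443) = +1 → QR.
(268/443) = +1 → QR.
(403/443) = -1 → non-residue.
Total quadratic residues among the 7: 5.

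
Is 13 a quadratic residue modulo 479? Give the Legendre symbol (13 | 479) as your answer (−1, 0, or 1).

Reciprocity: 13 ≡ 1 and 479 ≡ 3 (mod 4), so (13/479) = +(479/13).
Reduce top mod 13: now compute (11/13).
Reciprocity: 11 ≡ 3 and 13 ≡ 1 (mod 4), so (11/13) = +(13/11).
Reduce top mod 11: now compute (2/11).
Pull out 2: since 11 ≡ 3 (mod 8), (2/11) = -1.
Reached (1/11) = 1. Collecting the sign flips along the way, the symbol is -1.

-1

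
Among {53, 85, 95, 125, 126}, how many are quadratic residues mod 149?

4

(53/149) = +1 → QR.
(85/149) = +1 → QR.
(95/149) = +1 → QR.
(125/149) = +1 → QR.
(126/149) = -1 → non-residue.
Total quadratic residues among the 5: 4.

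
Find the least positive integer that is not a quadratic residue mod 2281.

7

(2/2281) = +1, so 2 is a residue.
(3/2281) = +1, so 3 is a residue.
(4/2281) = +1, so 4 is a residue.
(5/2281) = +1, so 5 is a residue.
(6/2281) = +1, so 6 is a residue.
(7/2281) = −1, so 7 is the smallest positive non-residue mod 2281.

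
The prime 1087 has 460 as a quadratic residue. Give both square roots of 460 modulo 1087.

61, 1026

Since 1087 ≡ 3 (mod 4), a square root of 460 is 460^((1087+1)/4) = 460^272 mod 1087.
Repeated squaring: 460^2≡722, 460^4≡611, 460^8≡480, 460^16≡1043, 460^32≡849, 460^64≡120, 460^128≡269, 460^256≡619 (mod 1087).
460^272 = 460^(256+16) ≡ 1026 (mod 1087).
Check: 1026² = 1052676 ≡ 460 (mod 1087). The two roots are 61 and 1026.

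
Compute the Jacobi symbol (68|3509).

Pull out 2^2: since 3509 ≡ 5 (mod 8), (2/3509) = -1, so (2/3509)^2 = +1.
Reciprocity: 17 ≡ 1 and 3509 ≡ 1 (mod 4), so (17/3509) = +(3509/17).
Reduce top mod 17: now compute (7/17).
Reciprocity: 7 ≡ 3 and 17 ≡ 1 (mod 4), so (7/17) = +(17/7).
Reduce top mod 7: now compute (3/7).
Reciprocity: 3 ≡ 3 and 7 ≡ 3 (mod 4), so (3/7) = −(7/3).
Reduce top mod 3: now compute (1/3).
Reached (1/3) = 1. Collecting the sign flips along the way, the symbol is -1.

-1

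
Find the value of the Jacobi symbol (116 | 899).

Pull out 2^2: since 899 ≡ 3 (mod 8), (2/899) = -1, so (2/899)^2 = +1.
Reciprocity: 29 ≡ 1 and 899 ≡ 3 (mod 4), so (29/899) = +(899/29).
Reduce top mod 29: now compute (0/29).
Top reduces to 0: gcd > 1, so the symbol is 0.

0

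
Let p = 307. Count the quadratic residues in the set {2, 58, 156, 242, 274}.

3

(2/307) = -1 → non-residue.
(58/307) = +1 → QR.
(156/307) = +1 → QR.
(242/307) = -1 → non-residue.
(274/307) = +1 → QR.
Total quadratic residues among the 5: 3.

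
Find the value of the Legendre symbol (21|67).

1

Reciprocity: 21 ≡ 1 and 67 ≡ 3 (mod 4), so (21/67) = +(67/21).
Reduce top mod 21: now compute (4/21).
Pull out 2^2: since 21 ≡ 5 (mod 8), (2/21) = -1, so (2/21)^2 = +1.
Reached (1/21) = 1. Collecting the sign flips along the way, the symbol is +1.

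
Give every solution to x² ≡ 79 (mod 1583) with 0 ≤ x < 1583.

Since 1583 ≡ 3 (mod 4), a square root of 79 is 79^((1583+1)/4) = 79^396 mod 1583.
Repeated squaring: 79^2≡1492, 79^4≡366, 79^8≡984, 79^16≡1043, 79^32≡328, 79^64≡1523, 79^128≡434, 79^256≡1562 (mod 1583).
79^396 = 79^(256+128+8+4) ≡ 1250 (mod 1583).
Check: 1250² = 1562500 ≡ 79 (mod 1583). The two roots are 333 and 1250.

333, 1250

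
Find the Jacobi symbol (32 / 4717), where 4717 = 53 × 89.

Pull out 2^5: since 4717 ≡ 5 (mod 8), (2/4717) = -1, so (2/4717)^5 = -1.
Reached (1/4717) = 1. Collecting the sign flips along the way, the symbol is -1.

-1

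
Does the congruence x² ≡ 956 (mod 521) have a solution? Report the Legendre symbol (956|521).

-1

First reduce: 956 ≡ 435 (mod 521).
Reciprocity: 435 ≡ 3 and 521 ≡ 1 (mod 4), so (435/521) = +(521/435).
Reduce top mod 435: now compute (86/435).
Pull out 2: since 435 ≡ 3 (mod 8), (2/435) = -1.
Reciprocity: 43 ≡ 3 and 435 ≡ 3 (mod 4), so (43/435) = −(435/43).
Reduce top mod 43: now compute (5/43).
Reciprocity: 5 ≡ 1 and 43 ≡ 3 (mod 4), so (5/43) = +(43/5).
Reduce top mod 5: now compute (3/5).
Reciprocity: 3 ≡ 3 and 5 ≡ 1 (mod 4), so (3/5) = +(5/3).
Reduce top mod 3: now compute (2/3).
Pull out 2: since 3 ≡ 3 (mod 8), (2/3) = -1.
Reached (1/3) = 1. Collecting the sign flips along the way, the symbol is -1.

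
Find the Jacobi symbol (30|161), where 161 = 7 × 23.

-1

Pull out 2: since 161 ≡ 1 (mod 8), (2/161) = +1.
Reciprocity: 15 ≡ 3 and 161 ≡ 1 (mod 4), so (15/161) = +(161/15).
Reduce top mod 15: now compute (11/15).
Reciprocity: 11 ≡ 3 and 15 ≡ 3 (mod 4), so (11/15) = −(15/11).
Reduce top mod 11: now compute (4/11).
Pull out 2^2: since 11 ≡ 3 (mod 8), (2/11) = -1, so (2/11)^2 = +1.
Reached (1/11) = 1. Collecting the sign flips along the way, the symbol is -1.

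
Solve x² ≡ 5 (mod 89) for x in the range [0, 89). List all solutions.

89 ≡ 1 (mod 4), so we find a root by search.
Trying successive values, 19² = 361 ≡ 5 (mod 89). The other root is 89 − 19 = 70.

19, 70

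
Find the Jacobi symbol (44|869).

0

Pull out 2^2: since 869 ≡ 5 (mod 8), (2/869) = -1, so (2/869)^2 = +1.
Reciprocity: 11 ≡ 3 and 869 ≡ 1 (mod 4), so (11/869) = +(869/11).
Reduce top mod 11: now compute (0/11).
Top reduces to 0: gcd > 1, so the symbol is 0.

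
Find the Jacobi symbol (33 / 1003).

-1

Reciprocity: 33 ≡ 1 and 1003 ≡ 3 (mod 4), so (33/1003) = +(1003/33).
Reduce top mod 33: now compute (13/33).
Reciprocity: 13 ≡ 1 and 33 ≡ 1 (mod 4), so (13/33) = +(33/13).
Reduce top mod 13: now compute (7/13).
Reciprocity: 7 ≡ 3 and 13 ≡ 1 (mod 4), so (7/13) = +(13/7).
Reduce top mod 7: now compute (6/7).
Pull out 2: since 7 ≡ 7 (mod 8), (2/7) = +1.
Reciprocity: 3 ≡ 3 and 7 ≡ 3 (mod 4), so (3/7) = −(7/3).
Reduce top mod 3: now compute (1/3).
Reached (1/3) = 1. Collecting the sign flips along the way, the symbol is -1.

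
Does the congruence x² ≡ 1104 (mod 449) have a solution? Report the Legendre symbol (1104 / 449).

-1

First reduce: 1104 ≡ 206 (mod 449).
Pull out 2: since 449 ≡ 1 (mod 8), (2/449) = +1.
Reciprocity: 103 ≡ 3 and 449 ≡ 1 (mod 4), so (103/449) = +(449/103).
Reduce top mod 103: now compute (37/103).
Reciprocity: 37 ≡ 1 and 103 ≡ 3 (mod 4), so (37/103) = +(103/37).
Reduce top mod 37: now compute (29/37).
Reciprocity: 29 ≡ 1 and 37 ≡ 1 (mod 4), so (29/37) = +(37/29).
Reduce top mod 29: now compute (8/29).
Pull out 2^3: since 29 ≡ 5 (mod 8), (2/29) = -1, so (2/29)^3 = -1.
Reached (1/29) = 1. Collecting the sign flips along the way, the symbol is -1.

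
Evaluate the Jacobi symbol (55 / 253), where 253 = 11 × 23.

0

Reciprocity: 55 ≡ 3 and 253 ≡ 1 (mod 4), so (55/253) = +(253/55).
Reduce top mod 55: now compute (33/55).
Reciprocity: 33 ≡ 1 and 55 ≡ 3 (mod 4), so (33/55) = +(55/33).
Reduce top mod 33: now compute (22/33).
Pull out 2: since 33 ≡ 1 (mod 8), (2/33) = +1.
Reciprocity: 11 ≡ 3 and 33 ≡ 1 (mod 4), so (11/33) = +(33/11).
Reduce top mod 11: now compute (0/11).
Top reduces to 0: gcd > 1, so the symbol is 0.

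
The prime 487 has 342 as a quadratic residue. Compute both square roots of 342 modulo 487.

130, 357

Since 487 ≡ 3 (mod 4), a square root of 342 is 342^((487+1)/4) = 342^122 mod 487.
Repeated squaring: 342^2≡84, 342^4≡238, 342^8≡152, 342^16≡215, 342^32≡447, 342^64≡139 (mod 487).
342^122 = 342^(64+32+16+8+2) ≡ 130 (mod 487).
Check: 130² = 16900 ≡ 342 (mod 487). The two roots are 130 and 357.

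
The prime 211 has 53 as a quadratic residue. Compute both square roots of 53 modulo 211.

Since 211 ≡ 3 (mod 4), a square root of 53 is 53^((211+1)/4) = 53^53 mod 211.
Repeated squaring: 53^2≡66, 53^4≡136, 53^8≡139, 53^16≡120, 53^32≡52 (mod 211).
53^53 = 53^(32+16+4+1) ≡ 105 (mod 211).
Check: 105² = 11025 ≡ 53 (mod 211). The two roots are 105 and 106.

105, 106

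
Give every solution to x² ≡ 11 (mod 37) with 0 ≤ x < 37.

37 ≡ 1 (mod 4), so we find a root by search.
Trying successive values, 14² = 196 ≡ 11 (mod 37). The other root is 37 − 14 = 23.

14, 23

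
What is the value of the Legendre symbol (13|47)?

Euler's criterion: (13/47) ≡ 13^23 (mod 47).
13^2 ≡ 28 (mod 47)
13^4 ≡ 32 (mod 47)
13^8 ≡ 37 (mod 47)
13^16 ≡ 6 (mod 47)
13^23 = 13^(16+4+2+1) ≡ 46 (mod 47).
Result is 46 ≡ −1, so (13/47) = −1.

-1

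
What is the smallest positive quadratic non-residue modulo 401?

3

(2/401) = +1, so 2 is a residue.
(3/401) = −1, so 3 is the smallest positive non-residue mod 401.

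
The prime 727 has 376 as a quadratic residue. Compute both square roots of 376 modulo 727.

296, 431

Since 727 ≡ 3 (mod 4), a square root of 376 is 376^((727+1)/4) = 376^182 mod 727.
Repeated squaring: 376^2≡338, 376^4≡105, 376^8≡120, 376^16≡587, 376^32≡698, 376^64≡114, 376^128≡637 (mod 727).
376^182 = 376^(128+32+16+4+2) ≡ 431 (mod 727).
Check: 431² = 185761 ≡ 376 (mod 727). The two roots are 296 and 431.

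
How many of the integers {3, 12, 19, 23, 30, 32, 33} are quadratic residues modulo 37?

(3/37) = +1 → QR.
(12/37) = +1 → QR.
(19/37) = -1 → non-residue.
(23/37) = -1 → non-residue.
(30/37) = +1 → QR.
(32/37) = -1 → non-residue.
(33/37) = +1 → QR.
Total quadratic residues among the 7: 4.

4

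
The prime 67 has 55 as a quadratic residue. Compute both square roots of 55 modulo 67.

16, 51

Since 67 ≡ 3 (mod 4), a square root of 55 is 55^((67+1)/4) = 55^17 mod 67.
Repeated squaring: 55^2≡10, 55^4≡33, 55^8≡17, 55^16≡21 (mod 67).
55^17 = 55^(16+1) ≡ 16 (mod 67).
Check: 16² = 256 ≡ 55 (mod 67). The two roots are 16 and 51.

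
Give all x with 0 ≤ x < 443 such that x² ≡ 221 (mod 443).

211, 232

Since 443 ≡ 3 (mod 4), a square root of 221 is 221^((443+1)/4) = 221^111 mod 443.
Repeated squaring: 221^2≡111, 221^4≡360, 221^8≡244, 221^16≡174, 221^32≡152, 221^64≡68 (mod 443).
221^111 = 221^(64+32+8+4+2+1) ≡ 232 (mod 443).
Check: 232² = 53824 ≡ 221 (mod 443). The two roots are 211 and 232.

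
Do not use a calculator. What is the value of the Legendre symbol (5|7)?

Euler's criterion: (5/7) ≡ 5^3 (mod 7).
5^2 ≡ 4 (mod 7)
5^3 = 5^(2+1) ≡ 6 (mod 7).
Result is 6 ≡ −1, so (5/7) = −1.

-1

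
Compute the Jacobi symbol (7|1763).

Reciprocity: 7 ≡ 3 and 1763 ≡ 3 (mod 4), so (7/1763) = −(1763/7).
Reduce top mod 7: now compute (6/7).
Pull out 2: since 7 ≡ 7 (mod 8), (2/7) = +1.
Reciprocity: 3 ≡ 3 and 7 ≡ 3 (mod 4), so (3/7) = −(7/3).
Reduce top mod 3: now compute (1/3).
Reached (1/3) = 1. Collecting the sign flips along the way, the symbol is +1.

1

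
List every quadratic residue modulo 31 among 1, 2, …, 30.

1,2,4,5,7,8,9,10,14,16,18,19,20,25,28

Square k = 1,…,15 (k and 31−k give the same square):
1²=1, 2²=4, 3²=9, 4²=16, 5²=25, 6²≡5, 7²≡18, 8²≡2, 9²≡19, 10²≡7, 11²≡28, 12²≡20, 13²≡14, 14²≡10, 15²≡8 (mod 31).
So the quadratic residues mod 31 are {1, 2, 4, 5, 7, 8, 9, 10, 14, 16, 18, 19, 20, 25, 28}.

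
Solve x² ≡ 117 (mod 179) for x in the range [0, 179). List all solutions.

81, 98

Since 179 ≡ 3 (mod 4), a square root of 117 is 117^((179+1)/4) = 117^45 mod 179.
Repeated squaring: 117^2≡85, 117^4≡65, 117^8≡108, 117^16≡29, 117^32≡125 (mod 179).
117^45 = 117^(32+8+4+1) ≡ 81 (mod 179).
Check: 81² = 6561 ≡ 117 (mod 179). The two roots are 81 and 98.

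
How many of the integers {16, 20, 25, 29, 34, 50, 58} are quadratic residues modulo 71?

(16/71) = +1 → QR.
(20/71) = +1 → QR.
(25/71) = +1 → QR.
(29/71) = +1 → QR.
(34/71) = -1 → non-residue.
(50/71) = +1 → QR.
(58/71) = +1 → QR.
Total quadratic residues among the 7: 6.

6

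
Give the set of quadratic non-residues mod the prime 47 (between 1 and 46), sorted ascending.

Square k = 1,…,23 (k and 47−k give the same square):
1²=1, 2²=4, 3²=9, 4²=16, 5²=25, 6²=36, 7²≡2, 8²≡17, 9²≡34, 10²≡6, 11²≡27, 12²≡3, 13²≡28, 14²≡8, 15²≡37, 16²≡21, 17²≡7, 18²≡42, 19²≡32, 20²≡24, 21²≡18, 22²≡14, 23²≡12 (mod 47).
The residues are {1, 2, 3, 4, 6, 7, 8, 9, 12, 14, 16, 17, 18, 21, 24, 25, 27, 28, 32, 34, 36, 37, 42}; the non-residues are the remaining 23 nonzero classes.

5 10 11 13 15 19 20 22 23 26 29 30 31 33 35 38 39 40 41 43 44 45 46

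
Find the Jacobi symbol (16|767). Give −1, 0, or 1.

Pull out 2^4: since 767 ≡ 7 (mod 8), (2/767) = +1, so (2/767)^4 = +1.
Reached (1/767) = 1. Collecting the sign flips along the way, the symbol is +1.

1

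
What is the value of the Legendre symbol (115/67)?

-1

First reduce: 115 ≡ 48 (mod 67).
Pull out 2^4: since 67 ≡ 3 (mod 8), (2/67) = -1, so (2/67)^4 = +1.
Reciprocity: 3 ≡ 3 and 67 ≡ 3 (mod 4), so (3/67) = −(67/3).
Reduce top mod 3: now compute (1/3).
Reached (1/3) = 1. Collecting the sign flips along the way, the symbol is -1.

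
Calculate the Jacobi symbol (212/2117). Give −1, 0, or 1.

-1

Pull out 2^2: since 2117 ≡ 5 (mod 8), (2/2117) = -1, so (2/2117)^2 = +1.
Reciprocity: 53 ≡ 1 and 2117 ≡ 1 (mod 4), so (53/2117) = +(2117/53).
Reduce top mod 53: now compute (50/53).
Pull out 2: since 53 ≡ 5 (mod 8), (2/53) = -1.
Reciprocity: 25 ≡ 1 and 53 ≡ 1 (mod 4), so (25/53) = +(53/25).
Reduce top mod 25: now compute (3/25).
Reciprocity: 3 ≡ 3 and 25 ≡ 1 (mod 4), so (3/25) = +(25/3).
Reduce top mod 3: now compute (1/3).
Reached (1/3) = 1. Collecting the sign flips along the way, the symbol is -1.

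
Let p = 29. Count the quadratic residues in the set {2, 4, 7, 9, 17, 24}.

4

(2/29) = -1 → non-residue.
(4/29) = +1 → QR.
(7/29) = +1 → QR.
(9/29) = +1 → QR.
(17/29) = -1 → non-residue.
(24/29) = +1 → QR.
Total quadratic residues among the 6: 4.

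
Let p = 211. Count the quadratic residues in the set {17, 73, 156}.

(17/211) = -1 → non-residue.
(73/211) = +1 → QR.
(156/211) = -1 → non-residue.
Total quadratic residues among the 3: 1.

1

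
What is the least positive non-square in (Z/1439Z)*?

7

(2/1439) = +1, so 2 is a residue.
(3/1439) = +1, so 3 is a residue.
(4/1439) = +1, so 4 is a residue.
(5/1439) = +1, so 5 is a residue.
(6/1439) = +1, so 6 is a residue.
(7/1439) = −1, so 7 is the smallest positive non-residue mod 1439.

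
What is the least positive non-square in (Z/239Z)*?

7

(2/239) = +1, so 2 is a residue.
(3/239) = +1, so 3 is a residue.
(4/239) = +1, so 4 is a residue.
(5/239) = +1, so 5 is a residue.
(6/239) = +1, so 6 is a residue.
(7/239) = −1, so 7 is the smallest positive non-residue mod 239.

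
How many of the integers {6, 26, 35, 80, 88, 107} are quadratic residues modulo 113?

(6/113) = -1 → non-residue.
(26/113) = +1 → QR.
(35/113) = -1 → non-residue.
(80/113) = -1 → non-residue.
(88/113) = +1 → QR.
(107/113) = -1 → non-residue.
Total quadratic residues among the 6: 2.

2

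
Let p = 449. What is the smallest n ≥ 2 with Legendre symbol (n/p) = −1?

(2/449) = +1, so 2 is a residue.
(3/449) = −1, so 3 is the smallest positive non-residue mod 449.

3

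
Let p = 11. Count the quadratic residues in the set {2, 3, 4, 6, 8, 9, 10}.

3

(2/11) = -1 → non-residue.
(3/11) = +1 → QR.
(4/11) = +1 → QR.
(6/11) = -1 → non-residue.
(8/11) = -1 → non-residue.
(9/11) = +1 → QR.
(10/11) = -1 → non-residue.
Total quadratic residues among the 7: 3.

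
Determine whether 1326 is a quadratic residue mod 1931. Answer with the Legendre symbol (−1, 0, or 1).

Pull out 2: since 1931 ≡ 3 (mod 8), (2/1931) = -1.
Reciprocity: 663 ≡ 3 and 1931 ≡ 3 (mod 4), so (663/1931) = −(1931/663).
Reduce top mod 663: now compute (605/663).
Reciprocity: 605 ≡ 1 and 663 ≡ 3 (mod 4), so (605/663) = +(663/605).
Reduce top mod 605: now compute (58/605).
Pull out 2: since 605 ≡ 5 (mod 8), (2/605) = -1.
Reciprocity: 29 ≡ 1 and 605 ≡ 1 (mod 4), so (29/605) = +(605/29).
Reduce top mod 29: now compute (25/29).
Reciprocity: 25 ≡ 1 and 29 ≡ 1 (mod 4), so (25/29) = +(29/25).
Reduce top mod 25: now compute (4/25).
Pull out 2^2: since 25 ≡ 1 (mod 8), (2/25) = +1, so (2/25)^2 = +1.
Reached (1/25) = 1. Collecting the sign flips along the way, the symbol is -1.

-1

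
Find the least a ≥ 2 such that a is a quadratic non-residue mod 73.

5

(2/73) = +1, so 2 is a residue.
(3/73) = +1, so 3 is a residue.
(4/73) = +1, so 4 is a residue.
(5/73) = −1, so 5 is the smallest positive non-residue mod 73.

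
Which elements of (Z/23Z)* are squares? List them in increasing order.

1,2,3,4,6,8,9,12,13,16,18

Square k = 1,…,11 (k and 23−k give the same square):
1²=1, 2²=4, 3²=9, 4²=16, 5²≡2, 6²≡13, 7²≡3, 8²≡18, 9²≡12, 10²≡8, 11²≡6 (mod 23).
So the quadratic residues mod 23 are {1, 2, 3, 4, 6, 8, 9, 12, 13, 16, 18}.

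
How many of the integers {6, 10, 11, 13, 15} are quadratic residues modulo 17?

(6/17) = -1 → non-residue.
(10/17) = -1 → non-residue.
(11/17) = -1 → non-residue.
(13/17) = +1 → QR.
(15/17) = +1 → QR.
Total quadratic residues among the 5: 2.

2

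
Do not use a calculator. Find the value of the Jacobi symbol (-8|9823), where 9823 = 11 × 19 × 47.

-1

First reduce: -8 ≡ 9815 (mod 9823).
Reciprocity: 9815 ≡ 3 and 9823 ≡ 3 (mod 4), so (9815/9823) = −(9823/9815).
Reduce top mod 9815: now compute (8/9815).
Pull out 2^3: since 9815 ≡ 7 (mod 8), (2/9815) = +1, so (2/9815)^3 = +1.
Reached (1/9815) = 1. Collecting the sign flips along the way, the symbol is -1.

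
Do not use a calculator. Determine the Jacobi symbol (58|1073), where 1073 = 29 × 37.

Pull out 2: since 1073 ≡ 1 (mod 8), (2/1073) = +1.
Reciprocity: 29 ≡ 1 and 1073 ≡ 1 (mod 4), so (29/1073) = +(1073/29).
Reduce top mod 29: now compute (0/29).
Top reduces to 0: gcd > 1, so the symbol is 0.

0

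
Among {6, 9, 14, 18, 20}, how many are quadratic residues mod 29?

(6/29) = +1 → QR.
(9/29) = +1 → QR.
(14/29) = -1 → non-residue.
(18/29) = -1 → non-residue.
(20/29) = +1 → QR.
Total quadratic residues among the 5: 3.

3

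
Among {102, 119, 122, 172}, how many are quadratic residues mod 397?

4

(102/397) = +1 → QR.
(119/397) = +1 → QR.
(122/397) = +1 → QR.
(172/397) = +1 → QR.
Total quadratic residues among the 4: 4.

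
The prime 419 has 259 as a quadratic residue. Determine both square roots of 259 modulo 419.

178, 241

Since 419 ≡ 3 (mod 4), a square root of 259 is 259^((419+1)/4) = 259^105 mod 419.
Repeated squaring: 259^2≡41, 259^4≡5, 259^8≡25, 259^16≡206, 259^32≡117, 259^64≡281 (mod 419).
259^105 = 259^(64+32+8+1) ≡ 178 (mod 419).
Check: 178² = 31684 ≡ 259 (mod 419). The two roots are 178 and 241.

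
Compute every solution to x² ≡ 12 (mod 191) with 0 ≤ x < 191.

48, 143

Since 191 ≡ 3 (mod 4), a square root of 12 is 12^((191+1)/4) = 12^48 mod 191.
Repeated squaring: 12^2≡144, 12^4≡108, 12^8≡13, 12^16≡169, 12^32≡102 (mod 191).
12^48 = 12^(32+16) ≡ 48 (mod 191).
Check: 48² = 2304 ≡ 12 (mod 191). The two roots are 48 and 143.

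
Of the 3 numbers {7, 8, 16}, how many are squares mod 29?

2

(7/29) = +1 → QR.
(8/29) = -1 → non-residue.
(16/29) = +1 → QR.
Total quadratic residues among the 3: 2.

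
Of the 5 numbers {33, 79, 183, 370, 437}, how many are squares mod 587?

2

(33/587) = -1 → non-residue.
(79/587) = +1 → QR.
(183/587) = -1 → non-residue.
(370/587) = -1 → non-residue.
(437/587) = +1 → QR.
Total quadratic residues among the 5: 2.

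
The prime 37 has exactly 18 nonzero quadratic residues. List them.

Square k = 1,…,18 (k and 37−k give the same square):
1²=1, 2²=4, 3²=9, 4²=16, 5²=25, 6²=36, 7²≡12, 8²≡27, 9²≡7, 10²≡26, 11²≡10, 12²≡33, 13²≡21, 14²≡11, 15²≡3, 16²≡34, 17²≡30, 18²≡28 (mod 37).
So the quadratic residues mod 37 are {1, 3, 4, 7, 9, 10, 11, 12, 16, 21, 25, 26, 27, 28, 30, 33, 34, 36}.

1, 3, 4, 7, 9, 10, 11, 12, 16, 21, 25, 26, 27, 28, 30, 33, 34, 36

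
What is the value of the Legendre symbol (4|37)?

Pull out 2^2: since 37 ≡ 5 (mod 8), (2/37) = -1, so (2/37)^2 = +1.
Reached (1/37) = 1. Collecting the sign flips along the way, the symbol is +1.

1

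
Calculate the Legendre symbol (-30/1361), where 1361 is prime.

-1

First reduce: -30 ≡ 1331 (mod 1361).
Reciprocity: 1331 ≡ 3 and 1361 ≡ 1 (mod 4), so (1331/1361) = +(1361/1331).
Reduce top mod 1331: now compute (30/1331).
Pull out 2: since 1331 ≡ 3 (mod 8), (2/1331) = -1.
Reciprocity: 15 ≡ 3 and 1331 ≡ 3 (mod 4), so (15/1331) = −(1331/15).
Reduce top mod 15: now compute (11/15).
Reciprocity: 11 ≡ 3 and 15 ≡ 3 (mod 4), so (11/15) = −(15/11).
Reduce top mod 11: now compute (4/11).
Pull out 2^2: since 11 ≡ 3 (mod 8), (2/11) = -1, so (2/11)^2 = +1.
Reached (1/11) = 1. Collecting the sign flips along the way, the symbol is -1.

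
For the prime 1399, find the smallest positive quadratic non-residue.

3

(2/1399) = +1, so 2 is a residue.
(3/1399) = −1, so 3 is the smallest positive non-residue mod 1399.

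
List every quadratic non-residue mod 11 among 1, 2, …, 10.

2,6,7,8,10

Square k = 1,…,5 (k and 11−k give the same square):
1²=1, 2²=4, 3²=9, 4²≡5, 5²≡3 (mod 11).
The residues are {1, 3, 4, 5, 9}; the non-residues are the remaining 5 nonzero classes.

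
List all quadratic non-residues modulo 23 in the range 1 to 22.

Square k = 1,…,11 (k and 23−k give the same square):
1²=1, 2²=4, 3²=9, 4²=16, 5²≡2, 6²≡13, 7²≡3, 8²≡18, 9²≡12, 10²≡8, 11²≡6 (mod 23).
The residues are {1, 2, 3, 4, 6, 8, 9, 12, 13, 16, 18}; the non-residues are the remaining 11 nonzero classes.

5 7 10 11 14 15 17 19 20 21 22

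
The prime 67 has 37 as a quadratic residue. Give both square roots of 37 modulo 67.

Since 67 ≡ 3 (mod 4), a square root of 37 is 37^((67+1)/4) = 37^17 mod 67.
Repeated squaring: 37^2≡29, 37^4≡37, 37^8≡29, 37^16≡37 (mod 67).
37^17 = 37^(16+1) ≡ 29 (mod 67).
Check: 29² = 841 ≡ 37 (mod 67). The two roots are 29 and 38.

29, 38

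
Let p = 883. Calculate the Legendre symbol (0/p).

0

Top reduces to 0: gcd > 1, so the symbol is 0.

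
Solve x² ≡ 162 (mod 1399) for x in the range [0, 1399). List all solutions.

254, 1145

Since 1399 ≡ 3 (mod 4), a square root of 162 is 162^((1399+1)/4) = 162^350 mod 1399.
Repeated squaring: 162^2≡1062, 162^4≡250, 162^8≡944, 162^16≡1372, 162^32≡729, 162^64≡1220, 162^128≡1263, 162^256≡309 (mod 1399).
162^350 = 162^(256+64+16+8+4+2) ≡ 1145 (mod 1399).
Check: 1145² = 1311025 ≡ 162 (mod 1399). The two roots are 254 and 1145.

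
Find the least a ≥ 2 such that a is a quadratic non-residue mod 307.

2

(2/307) = −1, so 2 is the smallest positive non-residue mod 307.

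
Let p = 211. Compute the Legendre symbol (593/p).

1

First reduce: 593 ≡ 171 (mod 211).
Reciprocity: 171 ≡ 3 and 211 ≡ 3 (mod 4), so (171/211) = −(211/171).
Reduce top mod 171: now compute (40/171).
Pull out 2^3: since 171 ≡ 3 (mod 8), (2/171) = -1, so (2/171)^3 = -1.
Reciprocity: 5 ≡ 1 and 171 ≡ 3 (mod 4), so (5/171) = +(171/5).
Reduce top mod 5: now compute (1/5).
Reached (1/5) = 1. Collecting the sign flips along the way, the symbol is +1.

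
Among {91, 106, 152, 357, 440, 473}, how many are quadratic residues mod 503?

2

(91/503) = +1 → QR.
(106/503) = -1 → non-residue.
(152/503) = -1 → non-residue.
(357/503) = -1 → non-residue.
(440/503) = -1 → non-residue.
(473/503) = +1 → QR.
Total quadratic residues among the 6: 2.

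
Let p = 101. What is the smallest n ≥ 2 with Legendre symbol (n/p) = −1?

2

(2/101) = −1, so 2 is the smallest positive non-residue mod 101.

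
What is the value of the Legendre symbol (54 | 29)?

1

Euler's criterion: (54/29) ≡ 25^14 (mod 29).
25^2 ≡ 16 (mod 29)
25^4 ≡ 24 (mod 29)
25^8 ≡ 25 (mod 29)
25^14 = 25^(8+4+2) ≡ 1 (mod 29).
Result is 1, so (54/29) = 1.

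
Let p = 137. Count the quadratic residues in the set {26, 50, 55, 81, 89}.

2

(26/137) = -1 → non-residue.
(50/137) = +1 → QR.
(55/137) = -1 → non-residue.
(81/137) = +1 → QR.
(89/137) = -1 → non-residue.
Total quadratic residues among the 5: 2.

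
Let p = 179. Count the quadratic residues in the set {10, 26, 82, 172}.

(10/179) = -1 → non-residue.
(26/179) = -1 → non-residue.
(82/179) = +1 → QR.
(172/179) = +1 → QR.
Total quadratic residues among the 4: 2.

2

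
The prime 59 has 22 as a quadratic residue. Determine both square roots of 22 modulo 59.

Since 59 ≡ 3 (mod 4), a square root of 22 is 22^((59+1)/4) = 22^15 mod 59.
Repeated squaring: 22^2≡12, 22^4≡26, 22^8≡27 (mod 59).
22^15 = 22^(8+4+2+1) ≡ 9 (mod 59).
Check: 9² = 81 ≡ 22 (mod 59). The two roots are 9 and 50.

9, 50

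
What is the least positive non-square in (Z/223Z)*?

3

(2/223) = +1, so 2 is a residue.
(3/223) = −1, so 3 is the smallest positive non-residue mod 223.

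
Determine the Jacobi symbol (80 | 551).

Pull out 2^4: since 551 ≡ 7 (mod 8), (2/551) = +1, so (2/551)^4 = +1.
Reciprocity: 5 ≡ 1 and 551 ≡ 3 (mod 4), so (5/551) = +(551/5).
Reduce top mod 5: now compute (1/5).
Reached (1/5) = 1. Collecting the sign flips along the way, the symbol is +1.

1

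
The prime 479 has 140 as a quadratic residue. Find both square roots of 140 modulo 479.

235, 244

Since 479 ≡ 3 (mod 4), a square root of 140 is 140^((479+1)/4) = 140^120 mod 479.
Repeated squaring: 140^2≡440, 140^4≡84, 140^8≡350, 140^16≡355, 140^32≡48, 140^64≡388 (mod 479).
140^120 = 140^(64+32+16+8) ≡ 244 (mod 479).
Check: 244² = 59536 ≡ 140 (mod 479). The two roots are 235 and 244.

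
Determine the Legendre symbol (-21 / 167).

First reduce: -21 ≡ 146 (mod 167).
Pull out 2: since 167 ≡ 7 (mod 8), (2/167) = +1.
Reciprocity: 73 ≡ 1 and 167 ≡ 3 (mod 4), so (73/167) = +(167/73).
Reduce top mod 73: now compute (21/73).
Reciprocity: 21 ≡ 1 and 73 ≡ 1 (mod 4), so (21/73) = +(73/21).
Reduce top mod 21: now compute (10/21).
Pull out 2: since 21 ≡ 5 (mod 8), (2/21) = -1.
Reciprocity: 5 ≡ 1 and 21 ≡ 1 (mod 4), so (5/21) = +(21/5).
Reduce top mod 5: now compute (1/5).
Reached (1/5) = 1. Collecting the sign flips along the way, the symbol is -1.

-1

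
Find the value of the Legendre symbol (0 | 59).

Top reduces to 0: gcd > 1, so the symbol is 0.

0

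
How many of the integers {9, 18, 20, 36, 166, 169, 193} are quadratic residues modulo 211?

(9/211) = +1 → QR.
(18/211) = -1 → non-residue.
(20/211) = +1 → QR.
(36/211) = +1 → QR.
(166/211) = -1 → non-residue.
(169/211) = +1 → QR.
(193/211) = +1 → QR.
Total quadratic residues among the 7: 5.

5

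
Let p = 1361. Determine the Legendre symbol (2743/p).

First reduce: 2743 ≡ 21 (mod 1361).
Reciprocity: 21 ≡ 1 and 1361 ≡ 1 (mod 4), so (21/1361) = +(1361/21).
Reduce top mod 21: now compute (17/21).
Reciprocity: 17 ≡ 1 and 21 ≡ 1 (mod 4), so (17/21) = +(21/17).
Reduce top mod 17: now compute (4/17).
Pull out 2^2: since 17 ≡ 1 (mod 8), (2/17) = +1, so (2/17)^2 = +1.
Reached (1/17) = 1. Collecting the sign flips along the way, the symbol is +1.

1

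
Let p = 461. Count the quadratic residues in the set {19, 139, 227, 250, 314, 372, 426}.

4

(19/461) = +1 → QR.
(139/461) = +1 → QR.
(227/461) = +1 → QR.
(250/461) = -1 → non-residue.
(314/461) = -1 → non-residue.
(372/461) = +1 → QR.
(426/461) = -1 → non-residue.
Total quadratic residues among the 7: 4.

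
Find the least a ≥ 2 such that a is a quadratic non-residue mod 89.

3

(2/89) = +1, so 2 is a residue.
(3/89) = −1, so 3 is the smallest positive non-residue mod 89.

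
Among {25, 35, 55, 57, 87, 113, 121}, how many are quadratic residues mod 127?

5

(25/127) = +1 → QR.
(35/127) = +1 → QR.
(55/127) = -1 → non-residue.
(57/127) = -1 → non-residue.
(87/127) = +1 → QR.
(113/127) = +1 → QR.
(121/127) = +1 → QR.
Total quadratic residues among the 7: 5.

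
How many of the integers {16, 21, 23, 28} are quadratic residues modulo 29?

3

(16/29) = +1 → QR.
(21/29) = -1 → non-residue.
(23/29) = +1 → QR.
(28/29) = +1 → QR.
Total quadratic residues among the 4: 3.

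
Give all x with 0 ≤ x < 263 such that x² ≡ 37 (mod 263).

33, 230

Since 263 ≡ 3 (mod 4), a square root of 37 is 37^((263+1)/4) = 37^66 mod 263.
Repeated squaring: 37^2≡54, 37^4≡23, 37^8≡3, 37^16≡9, 37^32≡81, 37^64≡249 (mod 263).
37^66 = 37^(64+2) ≡ 33 (mod 263).
Check: 33² = 1089 ≡ 37 (mod 263). The two roots are 33 and 230.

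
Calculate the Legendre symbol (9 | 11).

Euler's criterion: (9/11) ≡ 9^5 (mod 11).
9^2 ≡ 4 (mod 11)
9^4 ≡ 5 (mod 11)
9^5 = 9^(4+1) ≡ 1 (mod 11).
Result is 1, so (9/11) = 1.

1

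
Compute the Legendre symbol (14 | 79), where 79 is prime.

Euler's criterion: (14/79) ≡ 14^39 (mod 79).
14^2 ≡ 38 (mod 79)
14^4 ≡ 22 (mod 79)
14^8 ≡ 10 (mod 79)
14^16 ≡ 21 (mod 79)
14^32 ≡ 46 (mod 79)
14^39 = 14^(32+4+2+1) ≡ 78 (mod 79).
Result is 78 ≡ −1, so (14/79) = −1.

-1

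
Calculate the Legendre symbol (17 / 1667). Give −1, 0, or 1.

Reciprocity: 17 ≡ 1 and 1667 ≡ 3 (mod 4), so (17/1667) = +(1667/17).
Reduce top mod 17: now compute (1/17).
Reached (1/17) = 1. Collecting the sign flips along the way, the symbol is +1.

1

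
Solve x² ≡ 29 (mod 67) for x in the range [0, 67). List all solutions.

Since 67 ≡ 3 (mod 4), a square root of 29 is 29^((67+1)/4) = 29^17 mod 67.
Repeated squaring: 29^2≡37, 29^4≡29, 29^8≡37, 29^16≡29 (mod 67).
29^17 = 29^(16+1) ≡ 37 (mod 67).
Check: 37² = 1369 ≡ 29 (mod 67). The two roots are 30 and 37.

30, 37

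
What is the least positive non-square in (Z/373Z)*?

2

(2/373) = −1, so 2 is the smallest positive non-residue mod 373.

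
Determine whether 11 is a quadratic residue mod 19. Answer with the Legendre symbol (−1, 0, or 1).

Reciprocity: 11 ≡ 3 and 19 ≡ 3 (mod 4), so (11/19) = −(19/11).
Reduce top mod 11: now compute (8/11).
Pull out 2^3: since 11 ≡ 3 (mod 8), (2/11) = -1, so (2/11)^3 = -1.
Reached (1/11) = 1. Collecting the sign flips along the way, the symbol is +1.

1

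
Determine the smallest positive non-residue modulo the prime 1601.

(2/1601) = +1, so 2 is a residue.
(3/1601) = −1, so 3 is the smallest positive non-residue mod 1601.

3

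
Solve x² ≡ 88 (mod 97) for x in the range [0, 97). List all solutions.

97 ≡ 1 (mod 4), so we find a root by search.
Trying successive values, 31² = 961 ≡ 88 (mod 97). The other root is 97 − 31 = 66.

31, 66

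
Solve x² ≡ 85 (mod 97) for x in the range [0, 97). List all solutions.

45, 52

97 ≡ 1 (mod 4), so we find a root by search.
Trying successive values, 45² = 2025 ≡ 85 (mod 97). The other root is 97 − 45 = 52.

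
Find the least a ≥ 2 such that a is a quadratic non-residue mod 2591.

7

(2/2591) = +1, so 2 is a residue.
(3/2591) = +1, so 3 is a residue.
(4/2591) = +1, so 4 is a residue.
(5/2591) = +1, so 5 is a residue.
(6/2591) = +1, so 6 is a residue.
(7/2591) = −1, so 7 is the smallest positive non-residue mod 2591.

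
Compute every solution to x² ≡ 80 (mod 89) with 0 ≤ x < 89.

13, 76

89 ≡ 1 (mod 4), so we find a root by search.
Trying successive values, 13² = 169 ≡ 80 (mod 89). The other root is 89 − 13 = 76.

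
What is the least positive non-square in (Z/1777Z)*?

5

(2/1777) = +1, so 2 is a residue.
(3/1777) = +1, so 3 is a residue.
(4/1777) = +1, so 4 is a residue.
(5/1777) = −1, so 5 is the smallest positive non-residue mod 1777.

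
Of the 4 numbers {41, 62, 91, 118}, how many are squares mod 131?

(41/131) = +1 → QR.
(62/131) = +1 → QR.
(91/131) = +1 → QR.
(118/131) = -1 → non-residue.
Total quadratic residues among the 4: 3.

3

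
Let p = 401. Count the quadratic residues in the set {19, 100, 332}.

2

(19/401) = -1 → non-residue.
(100/401) = +1 → QR.
(332/401) = +1 → QR.
Total quadratic residues among the 3: 2.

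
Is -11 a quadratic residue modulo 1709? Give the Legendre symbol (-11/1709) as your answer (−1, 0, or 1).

1

First reduce: -11 ≡ 1698 (mod 1709).
Pull out 2: since 1709 ≡ 5 (mod 8), (2/1709) = -1.
Reciprocity: 849 ≡ 1 and 1709 ≡ 1 (mod 4), so (849/1709) = +(1709/849).
Reduce top mod 849: now compute (11/849).
Reciprocity: 11 ≡ 3 and 849 ≡ 1 (mod 4), so (11/849) = +(849/11).
Reduce top mod 11: now compute (2/11).
Pull out 2: since 11 ≡ 3 (mod 8), (2/11) = -1.
Reached (1/11) = 1. Collecting the sign flips along the way, the symbol is +1.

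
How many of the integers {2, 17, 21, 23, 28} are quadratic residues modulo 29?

2

(2/29) = -1 → non-residue.
(17/29) = -1 → non-residue.
(21/29) = -1 → non-residue.
(23/29) = +1 → QR.
(28/29) = +1 → QR.
Total quadratic residues among the 5: 2.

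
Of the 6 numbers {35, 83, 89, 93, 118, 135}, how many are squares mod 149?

(35/149) = +1 → QR.
(83/149) = -1 → non-residue.
(89/149) = -1 → non-residue.
(93/149) = -1 → non-residue.
(118/149) = +1 → QR.
(135/149) = -1 → non-residue.
Total quadratic residues among the 6: 2.

2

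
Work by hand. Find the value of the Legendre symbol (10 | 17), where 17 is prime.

-1

Euler's criterion: (10/17) ≡ 10^8 (mod 17).
10^2 ≡ 15 (mod 17)
10^4 ≡ 4 (mod 17)
10^8 ≡ 16 (mod 17)
10^8 = 10^(8) ≡ 16 (mod 17).
Result is 16 ≡ −1, so (10/17) = −1.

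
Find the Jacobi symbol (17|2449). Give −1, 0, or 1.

1

Reciprocity: 17 ≡ 1 and 2449 ≡ 1 (mod 4), so (17/2449) = +(2449/17).
Reduce top mod 17: now compute (1/17).
Reached (1/17) = 1. Collecting the sign flips along the way, the symbol is +1.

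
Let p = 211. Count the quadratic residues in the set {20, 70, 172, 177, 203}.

4

(20/211) = +1 → QR.
(70/211) = +1 → QR.
(172/211) = +1 → QR.
(177/211) = -1 → non-residue.
(203/211) = +1 → QR.
Total quadratic residues among the 5: 4.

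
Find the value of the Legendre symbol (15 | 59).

Reciprocity: 15 ≡ 3 and 59 ≡ 3 (mod 4), so (15/59) = −(59/15).
Reduce top mod 15: now compute (14/15).
Pull out 2: since 15 ≡ 7 (mod 8), (2/15) = +1.
Reciprocity: 7 ≡ 3 and 15 ≡ 3 (mod 4), so (7/15) = −(15/7).
Reduce top mod 7: now compute (1/7).
Reached (1/7) = 1. Collecting the sign flips along the way, the symbol is +1.

1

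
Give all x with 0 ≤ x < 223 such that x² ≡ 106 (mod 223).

38, 185

Since 223 ≡ 3 (mod 4), a square root of 106 is 106^((223+1)/4) = 106^56 mod 223.
Repeated squaring: 106^2≡86, 106^4≡37, 106^8≡31, 106^16≡69, 106^32≡78 (mod 223).
106^56 = 106^(32+16+8) ≡ 38 (mod 223).
Check: 38² = 1444 ≡ 106 (mod 223). The two roots are 38 and 185.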